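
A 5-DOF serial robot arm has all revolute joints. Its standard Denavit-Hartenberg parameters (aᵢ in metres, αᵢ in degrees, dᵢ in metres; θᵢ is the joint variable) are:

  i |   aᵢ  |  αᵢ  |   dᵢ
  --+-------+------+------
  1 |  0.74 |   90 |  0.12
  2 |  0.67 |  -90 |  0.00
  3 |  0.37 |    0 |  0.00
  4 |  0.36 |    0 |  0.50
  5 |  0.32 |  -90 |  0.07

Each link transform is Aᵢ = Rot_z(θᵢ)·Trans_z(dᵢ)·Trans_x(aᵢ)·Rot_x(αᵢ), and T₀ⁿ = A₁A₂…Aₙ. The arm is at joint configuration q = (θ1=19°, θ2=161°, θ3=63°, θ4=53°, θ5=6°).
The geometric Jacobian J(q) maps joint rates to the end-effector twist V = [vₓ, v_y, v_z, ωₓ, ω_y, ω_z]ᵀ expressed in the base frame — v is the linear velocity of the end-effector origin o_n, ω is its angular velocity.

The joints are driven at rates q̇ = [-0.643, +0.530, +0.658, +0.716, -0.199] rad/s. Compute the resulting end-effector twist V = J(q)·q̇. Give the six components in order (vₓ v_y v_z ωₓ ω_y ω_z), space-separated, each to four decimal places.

1.7398 0.2272 -0.6734 -0.1891 -0.6257 -1.7540

o_n = [-0.2333, 0.8976, -0.2527]
J₁: ẑ×o_n = [-0.8976, -0.2333, 0.0000], ω = ẑ
J2: z=[0.3256, -0.9455, 0.0000] o=[0.6997, 0.2409, 0.1200] → [0.3524, 0.1213, -0.6683, 0.3256, -0.9455, 0.0000]
J3: z=[-0.3078, -0.1060, -0.9455] o=[0.1007, 0.0347, 0.3381] → [0.8785, 0.1339, -0.3010, -0.3078, -0.1060, -0.9455]
J4: z=[-0.3078, -0.1060, -0.9455] o=[-0.1568, 0.2947, 0.3928] → [0.6385, -0.1264, -0.1937, -0.3078, -0.1060, -0.9455]
J5: z=[-0.3078, -0.1060, -0.9455] o=[-0.2750, 0.5962, -0.1313] → [0.2978, -0.0768, -0.0884, -0.3078, -0.1060, -0.9455]
V = J·q̇ = [1.7398, 0.2272, -0.6734, -0.1891, -0.6257, -1.7540]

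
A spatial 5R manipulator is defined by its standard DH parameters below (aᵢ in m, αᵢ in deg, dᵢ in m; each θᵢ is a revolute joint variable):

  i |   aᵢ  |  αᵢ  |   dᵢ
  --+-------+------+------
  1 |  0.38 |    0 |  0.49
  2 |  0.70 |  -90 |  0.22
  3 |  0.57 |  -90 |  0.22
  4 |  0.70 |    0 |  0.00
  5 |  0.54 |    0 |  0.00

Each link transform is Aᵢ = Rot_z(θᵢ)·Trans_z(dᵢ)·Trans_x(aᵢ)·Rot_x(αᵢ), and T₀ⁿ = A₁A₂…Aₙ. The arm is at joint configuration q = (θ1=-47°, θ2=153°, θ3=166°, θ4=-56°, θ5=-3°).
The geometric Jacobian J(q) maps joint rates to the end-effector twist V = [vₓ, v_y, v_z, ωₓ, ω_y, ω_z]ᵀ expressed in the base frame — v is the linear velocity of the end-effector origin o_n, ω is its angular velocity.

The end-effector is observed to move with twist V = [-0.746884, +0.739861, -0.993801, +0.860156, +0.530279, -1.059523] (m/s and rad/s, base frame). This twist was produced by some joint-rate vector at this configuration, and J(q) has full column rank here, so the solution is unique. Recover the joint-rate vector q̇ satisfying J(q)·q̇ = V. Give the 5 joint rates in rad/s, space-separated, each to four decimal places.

o_n = [-0.8165, -1.1094, 0.4101]
J₁: ẑ×o_n = [1.1094, -0.8165, 0.0000], ω = ẑ
J2: z=[0.0000, 0.0000, 1.0000] o=[0.2592, -0.2779, 0.4900] → [0.8314, -1.0757, 0.0000, 0.0000, 0.0000, 1.0000]
J3: z=[-0.9613, -0.2756, 0.0000] o=[0.0662, 0.3950, 0.7100] → [0.0827, -0.2883, 1.2027, -0.9613, -0.2756, 0.0000]
J4: z=[0.0667, -0.2326, 0.9703] o=[0.0072, -0.1973, 0.5721] → [0.9226, -0.7884, -0.2524, 0.0667, -0.2326, 0.9703]
J5: z=[0.0667, -0.2326, 0.9703] o=[-0.4460, -0.7224, 0.4774] → [0.3911, -0.3551, -0.1120, 0.0667, -0.2326, 0.9703]
q̇ = J⁺·V = [-0.2290, 0.2630, -0.9730, -0.3580, -0.7690]

-0.2290 0.2630 -0.9730 -0.3580 -0.7690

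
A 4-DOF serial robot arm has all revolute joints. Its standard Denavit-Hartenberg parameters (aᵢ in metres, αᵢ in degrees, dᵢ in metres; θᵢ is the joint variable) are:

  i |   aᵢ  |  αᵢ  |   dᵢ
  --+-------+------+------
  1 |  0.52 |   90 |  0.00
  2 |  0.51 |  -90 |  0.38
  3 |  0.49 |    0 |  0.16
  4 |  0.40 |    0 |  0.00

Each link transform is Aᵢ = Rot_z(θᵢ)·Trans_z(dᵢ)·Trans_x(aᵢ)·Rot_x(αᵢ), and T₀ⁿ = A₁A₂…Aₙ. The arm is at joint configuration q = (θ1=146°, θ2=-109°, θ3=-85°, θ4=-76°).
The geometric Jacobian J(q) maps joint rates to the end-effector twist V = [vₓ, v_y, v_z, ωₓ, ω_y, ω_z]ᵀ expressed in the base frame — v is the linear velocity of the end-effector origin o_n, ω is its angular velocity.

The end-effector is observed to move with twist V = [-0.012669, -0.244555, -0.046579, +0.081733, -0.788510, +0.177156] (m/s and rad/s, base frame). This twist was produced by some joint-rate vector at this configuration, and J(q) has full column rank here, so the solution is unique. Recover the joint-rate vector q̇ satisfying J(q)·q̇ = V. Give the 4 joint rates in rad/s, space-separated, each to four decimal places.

o_n = [0.0489, 1.1713, -0.2171]
J₁: ẑ×o_n = [-1.1713, 0.0489, 0.0000], ω = ẑ
J2: z=[0.5592, 0.8290, 0.0000] o=[-0.4311, 0.2908, 0.0000] → [-0.1800, 0.1214, 0.0945, 0.5592, 0.8290, 0.0000]
J3: z=[-0.7839, 0.5287, -0.3256] o=[-0.0810, 0.5130, -0.4822] → [0.3545, 0.1656, -0.5847, -0.7839, 0.5287, -0.3256]
J4: z=[-0.7839, 0.5287, -0.3256] o=[0.0781, 0.9945, -0.5747] → [0.2466, 0.2898, -0.1231, -0.7839, 0.5287, -0.3256]
q̇ = J⁺·V = [0.0020, -0.6080, 0.1200, -0.6580]

0.0020 -0.6080 0.1200 -0.6580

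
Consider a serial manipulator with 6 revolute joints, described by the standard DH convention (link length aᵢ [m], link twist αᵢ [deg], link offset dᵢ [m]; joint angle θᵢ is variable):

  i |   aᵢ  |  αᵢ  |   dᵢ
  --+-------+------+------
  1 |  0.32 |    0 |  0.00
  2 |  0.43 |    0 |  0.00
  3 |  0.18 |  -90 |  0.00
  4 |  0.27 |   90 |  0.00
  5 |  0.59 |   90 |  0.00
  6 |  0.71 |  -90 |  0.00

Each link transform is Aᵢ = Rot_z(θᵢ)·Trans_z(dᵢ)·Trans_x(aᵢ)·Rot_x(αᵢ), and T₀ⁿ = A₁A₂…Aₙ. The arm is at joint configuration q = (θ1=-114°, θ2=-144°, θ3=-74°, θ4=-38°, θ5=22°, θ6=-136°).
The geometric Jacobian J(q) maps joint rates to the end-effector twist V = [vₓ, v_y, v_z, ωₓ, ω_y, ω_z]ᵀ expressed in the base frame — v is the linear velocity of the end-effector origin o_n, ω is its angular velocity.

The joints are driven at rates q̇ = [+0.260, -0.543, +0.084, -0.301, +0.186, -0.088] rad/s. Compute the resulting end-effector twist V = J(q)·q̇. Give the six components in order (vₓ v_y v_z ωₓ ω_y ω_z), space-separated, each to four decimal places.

0.2628 -0.1455 0.1801 -0.0210 -0.2597 -0.0727

o_n = [0.4325, 0.5086, -0.1772]
J₁: ẑ×o_n = [-0.5086, 0.4325, 0.0000], ω = ẑ
J2: z=[0.0000, 0.0000, 1.0000] o=[-0.1302, -0.2923, 0.0000] → [-0.8010, 0.5627, 0.0000, 0.0000, 0.0000, 1.0000]
J3: z=[0.0000, 0.0000, 1.0000] o=[-0.2196, 0.1283, 0.0000] → [-0.3804, 0.6521, 0.0000, 0.0000, 0.0000, 1.0000]
J4: z=[-0.4695, 0.8829, 0.0000] o=[-0.0606, 0.2128, 0.0000] → [-0.1564, -0.0832, -0.5743, -0.4695, 0.8829, 0.0000]
J5: z=[-0.5436, -0.2890, 0.7880] o=[0.1272, 0.3127, 0.1662] → [-0.0552, 0.0539, -0.0183, -0.5436, -0.2890, 0.7880]
J6: z=[0.6959, -0.6801, 0.2306] o=[0.4041, 0.7102, 0.5030] → [0.5091, 0.4799, -0.1209, 0.6959, -0.6801, 0.2306]
V = J·q̇ = [0.2628, -0.1455, 0.1801, -0.0210, -0.2597, -0.0727]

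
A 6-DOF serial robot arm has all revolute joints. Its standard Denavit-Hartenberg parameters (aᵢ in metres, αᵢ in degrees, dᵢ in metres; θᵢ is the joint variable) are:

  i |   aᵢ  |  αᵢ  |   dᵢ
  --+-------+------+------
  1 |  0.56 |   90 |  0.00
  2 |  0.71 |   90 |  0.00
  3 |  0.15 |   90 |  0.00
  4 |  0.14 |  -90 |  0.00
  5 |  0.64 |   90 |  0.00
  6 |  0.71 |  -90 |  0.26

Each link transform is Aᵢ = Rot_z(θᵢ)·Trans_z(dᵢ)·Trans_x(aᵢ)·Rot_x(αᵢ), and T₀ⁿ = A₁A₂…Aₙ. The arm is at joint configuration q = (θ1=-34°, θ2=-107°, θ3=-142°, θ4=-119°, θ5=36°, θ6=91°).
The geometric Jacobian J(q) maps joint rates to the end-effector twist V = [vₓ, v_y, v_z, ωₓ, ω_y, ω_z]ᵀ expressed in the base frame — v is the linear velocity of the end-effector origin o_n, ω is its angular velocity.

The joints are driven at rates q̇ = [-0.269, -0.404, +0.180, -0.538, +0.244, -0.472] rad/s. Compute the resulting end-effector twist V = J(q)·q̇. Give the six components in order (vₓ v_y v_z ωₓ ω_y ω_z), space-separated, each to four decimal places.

o_n = [1.3712, -0.4900, -0.7892]
J₁: ẑ×o_n = [0.4900, 1.3712, -0.0000], ω = ẑ
J2: z=[-0.5592, -0.8290, 0.0000] o=[0.4643, -0.3131, 0.0000] → [0.6543, -0.4413, 0.8508, -0.5592, -0.8290, 0.0000]
J3: z=[-0.7928, 0.5348, 0.2924] o=[0.2922, -0.1971, -0.6790] → [0.0267, 0.2281, -0.3448, -0.7928, 0.5348, 0.2924]
J4: z=[-0.2914, -0.7539, 0.5888] o=[0.3725, -0.1398, -0.5659] → [0.3745, 0.5230, 0.8551, -0.2914, -0.7539, 0.5888]
J5: z=[0.8525, 0.0745, 0.5173] o=[0.4332, -0.2312, -0.6529] → [0.1237, 0.6015, -0.2904, 0.8525, 0.0745, 0.5173]
J6: z=[0.0193, -0.9936, 0.1113] o=[0.7675, -0.2855, -1.1959] → [-0.3814, 0.0593, 0.5959, 0.0193, -0.9936, 0.1113]
V = J·q̇ = [-0.3826, -0.3121, -1.2180, 0.4389, 1.3240, -0.4594]

-0.3826 -0.3121 -1.2180 0.4389 1.3240 -0.4594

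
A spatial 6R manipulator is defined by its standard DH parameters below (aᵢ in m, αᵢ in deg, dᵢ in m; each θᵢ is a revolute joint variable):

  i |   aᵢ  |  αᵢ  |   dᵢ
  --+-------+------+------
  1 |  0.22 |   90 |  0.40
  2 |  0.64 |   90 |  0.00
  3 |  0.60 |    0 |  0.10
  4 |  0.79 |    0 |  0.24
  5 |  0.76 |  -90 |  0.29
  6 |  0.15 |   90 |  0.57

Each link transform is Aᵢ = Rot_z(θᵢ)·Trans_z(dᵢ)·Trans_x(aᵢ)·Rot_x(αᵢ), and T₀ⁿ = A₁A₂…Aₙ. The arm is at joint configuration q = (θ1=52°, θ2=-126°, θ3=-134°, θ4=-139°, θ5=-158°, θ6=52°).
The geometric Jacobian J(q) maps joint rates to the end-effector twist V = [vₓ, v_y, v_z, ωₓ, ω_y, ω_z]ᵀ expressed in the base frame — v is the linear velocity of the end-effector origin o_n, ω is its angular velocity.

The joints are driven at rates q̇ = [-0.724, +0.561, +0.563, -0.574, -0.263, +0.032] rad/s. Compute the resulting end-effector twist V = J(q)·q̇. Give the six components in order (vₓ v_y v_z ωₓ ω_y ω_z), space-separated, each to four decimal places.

-0.5442 1.0183 -0.6556 0.5758 -0.1911 -0.9095

o_n = [-0.7179, -0.4917, -0.1737]
J₁: ẑ×o_n = [0.4917, -0.7179, 0.0000], ω = ẑ
J2: z=[0.7880, -0.6157, 0.0000] o=[0.1354, 0.1734, 0.4000] → [0.3532, 0.4521, -1.0494, 0.7880, -0.6157, 0.0000]
J3: z=[-0.4981, -0.6375, 0.5878] o=[-0.0962, -0.1231, -0.1178] → [0.2523, -0.3933, -0.2128, -0.4981, -0.6375, 0.5878]
J4: z=[-0.4981, -0.6375, 0.5878] o=[-0.3352, 0.2719, 0.2782] → [0.7370, -0.4500, 0.1364, -0.4981, -0.6375, 0.5878]
J5: z=[-0.4981, -0.6375, 0.5878] o=[0.1519, -0.3859, 0.3858] → [0.4189, -0.7900, -0.5019, -0.4981, -0.6375, 0.5878]
J6: z=[-0.0856, -0.6384, -0.7649] o=[-0.6483, -0.2430, 0.3561] → [0.1480, 0.0079, -0.0231, -0.0856, -0.6384, -0.7649]
V = J·q̇ = [-0.5442, 1.0183, -0.6556, 0.5758, -0.1911, -0.9095]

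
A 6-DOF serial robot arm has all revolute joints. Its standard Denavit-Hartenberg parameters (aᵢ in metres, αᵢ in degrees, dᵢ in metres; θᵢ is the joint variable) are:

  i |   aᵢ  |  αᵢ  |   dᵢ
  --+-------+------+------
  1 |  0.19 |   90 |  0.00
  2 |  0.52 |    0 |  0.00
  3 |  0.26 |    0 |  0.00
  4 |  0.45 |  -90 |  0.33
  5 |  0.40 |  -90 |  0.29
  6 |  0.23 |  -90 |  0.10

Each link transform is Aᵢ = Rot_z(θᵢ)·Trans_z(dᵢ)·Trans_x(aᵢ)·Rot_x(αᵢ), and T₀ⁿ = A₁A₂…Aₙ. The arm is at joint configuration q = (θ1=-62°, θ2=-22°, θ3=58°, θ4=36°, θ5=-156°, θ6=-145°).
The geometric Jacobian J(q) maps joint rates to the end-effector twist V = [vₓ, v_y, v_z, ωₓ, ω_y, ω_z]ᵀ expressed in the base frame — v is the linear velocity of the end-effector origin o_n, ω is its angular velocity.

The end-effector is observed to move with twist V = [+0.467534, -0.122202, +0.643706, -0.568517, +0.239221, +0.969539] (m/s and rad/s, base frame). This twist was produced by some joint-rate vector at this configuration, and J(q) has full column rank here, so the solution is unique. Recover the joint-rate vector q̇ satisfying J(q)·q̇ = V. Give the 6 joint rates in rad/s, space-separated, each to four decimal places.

o_n = [-0.1790, -0.7442, 0.3712]
J₁: ẑ×o_n = [0.7442, -0.1790, 0.0000], ω = ẑ
J2: z=[-0.8829, -0.4695, 0.0000] o=[0.0892, -0.1678, 0.0000] → [-0.1743, 0.3278, 0.3831, -0.8829, -0.4695, 0.0000]
J3: z=[-0.8829, -0.4695, 0.0000] o=[0.3155, -0.5935, -0.1948] → [-0.2657, 0.4998, -0.0990, -0.8829, -0.4695, 0.0000]
J4: z=[-0.8829, -0.4695, 0.0000] o=[0.4143, -0.7792, -0.0420] → [-0.1940, 0.3648, -0.3094, -0.8829, -0.4695, 0.0000]
J5: z=[-0.4465, 0.8397, 0.3090] o=[0.1882, -1.0569, 0.3860] → [-0.1090, -0.1201, 0.1687, -0.4465, 0.8397, 0.3090]
J6: z=[-0.7476, -0.5399, 0.3868] o=[-0.1379, -0.7900, 0.1281] → [-0.1490, 0.1659, -0.0564, -0.7476, -0.5399, 0.3868]
q̇ = J⁺·V = [0.7680, 0.9670, -0.0810, -0.5950, 0.5170, 0.1080]

0.7680 0.9670 -0.0810 -0.5950 0.5170 0.1080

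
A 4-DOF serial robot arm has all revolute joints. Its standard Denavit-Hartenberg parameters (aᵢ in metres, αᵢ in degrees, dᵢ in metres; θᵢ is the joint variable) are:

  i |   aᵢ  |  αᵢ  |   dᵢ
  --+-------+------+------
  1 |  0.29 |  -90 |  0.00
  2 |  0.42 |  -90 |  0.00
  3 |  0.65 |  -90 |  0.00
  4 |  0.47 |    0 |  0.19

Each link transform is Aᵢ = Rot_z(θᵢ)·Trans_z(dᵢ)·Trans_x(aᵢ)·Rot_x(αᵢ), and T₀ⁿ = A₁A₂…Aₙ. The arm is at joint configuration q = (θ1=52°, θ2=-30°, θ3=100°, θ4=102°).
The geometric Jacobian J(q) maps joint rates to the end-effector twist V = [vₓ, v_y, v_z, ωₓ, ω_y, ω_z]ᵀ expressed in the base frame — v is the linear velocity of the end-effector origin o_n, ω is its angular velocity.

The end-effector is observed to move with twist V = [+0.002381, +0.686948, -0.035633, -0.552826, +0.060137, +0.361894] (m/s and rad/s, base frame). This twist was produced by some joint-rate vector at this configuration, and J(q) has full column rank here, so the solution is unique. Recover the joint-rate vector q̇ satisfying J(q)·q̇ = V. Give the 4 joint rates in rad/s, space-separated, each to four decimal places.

0.7920 0.3900 0.2260 0.4760

o_n = [0.5127, -0.1737, 0.4666]
J₁: ẑ×o_n = [0.1737, 0.5127, -0.0000], ω = ẑ
J2: z=[-0.7880, 0.6157, 0.0000] o=[0.1785, 0.2285, 0.0000] → [0.2873, 0.3677, 0.1112, -0.7880, 0.6157, 0.0000]
J3: z=[0.3078, 0.3940, -0.8660] o=[0.4025, 0.5151, 0.2100] → [-0.4954, -0.1744, -0.2554, 0.3078, 0.3940, -0.8660]
J4: z=[-0.6619, -0.5652, -0.4924] o=[0.8467, 0.0440, 0.1536] → [-0.2841, 0.3717, -0.0447, -0.6619, -0.5652, -0.4924]
q̇ = J⁺·V = [0.7920, 0.3900, 0.2260, 0.4760]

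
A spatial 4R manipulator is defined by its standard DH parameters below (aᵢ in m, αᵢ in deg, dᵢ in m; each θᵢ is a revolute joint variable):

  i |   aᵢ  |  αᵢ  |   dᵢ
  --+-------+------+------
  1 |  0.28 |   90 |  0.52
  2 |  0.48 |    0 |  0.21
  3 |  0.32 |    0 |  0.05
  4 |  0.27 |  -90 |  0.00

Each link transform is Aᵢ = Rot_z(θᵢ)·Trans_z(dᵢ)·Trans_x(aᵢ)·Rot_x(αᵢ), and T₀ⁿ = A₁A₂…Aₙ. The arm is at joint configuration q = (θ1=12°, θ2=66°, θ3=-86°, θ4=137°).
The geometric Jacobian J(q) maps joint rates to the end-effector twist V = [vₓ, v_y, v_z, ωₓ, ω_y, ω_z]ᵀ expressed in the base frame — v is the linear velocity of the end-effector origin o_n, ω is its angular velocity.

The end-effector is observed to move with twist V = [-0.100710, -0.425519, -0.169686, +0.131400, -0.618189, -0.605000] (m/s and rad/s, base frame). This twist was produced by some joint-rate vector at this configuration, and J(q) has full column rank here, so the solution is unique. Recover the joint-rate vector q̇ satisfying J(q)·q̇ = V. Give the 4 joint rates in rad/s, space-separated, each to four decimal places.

o_n = [0.6931, -0.1185, 1.0896]
J₁: ẑ×o_n = [0.1185, 0.6931, -0.0000], ω = ẑ
J2: z=[0.2079, -0.9781, 0.0000] o=[0.2739, 0.0582, 0.5200] → [-0.5572, -0.1184, 0.3734, 0.2079, -0.9781, 0.0000]
J3: z=[0.2079, -0.9781, 0.0000] o=[0.5085, -0.1066, 0.9585] → [-0.1283, -0.0273, 0.1781, 0.2079, -0.9781, 0.0000]
J4: z=[0.2079, -0.9781, 0.0000] o=[0.8130, -0.0930, 0.8491] → [-0.2353, -0.0500, -0.1226, 0.2079, -0.9781, 0.0000]
q̇ = J⁺·V = [-0.6050, -0.3060, 0.1980, 0.7400]

-0.6050 -0.3060 0.1980 0.7400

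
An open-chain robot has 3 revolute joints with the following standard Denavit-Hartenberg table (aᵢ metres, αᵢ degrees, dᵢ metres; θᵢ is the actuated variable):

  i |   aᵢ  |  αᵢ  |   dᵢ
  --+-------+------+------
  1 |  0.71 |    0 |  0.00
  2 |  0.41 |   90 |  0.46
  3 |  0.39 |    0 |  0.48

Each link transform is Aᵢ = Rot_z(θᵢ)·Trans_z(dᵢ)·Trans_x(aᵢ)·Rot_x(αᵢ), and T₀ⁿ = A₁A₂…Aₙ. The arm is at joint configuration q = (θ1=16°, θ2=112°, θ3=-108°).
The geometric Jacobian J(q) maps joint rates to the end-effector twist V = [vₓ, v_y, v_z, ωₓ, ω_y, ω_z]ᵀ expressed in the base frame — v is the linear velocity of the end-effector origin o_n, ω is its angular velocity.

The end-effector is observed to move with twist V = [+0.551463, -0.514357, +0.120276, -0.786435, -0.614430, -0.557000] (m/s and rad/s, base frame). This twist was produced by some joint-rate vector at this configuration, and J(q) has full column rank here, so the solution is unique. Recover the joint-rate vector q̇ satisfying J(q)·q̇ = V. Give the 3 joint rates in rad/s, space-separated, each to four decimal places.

o_n = [0.8825, 0.7193, 0.0891]
J₁: ẑ×o_n = [-0.7193, 0.8825, 0.0000], ω = ẑ
J2: z=[0.0000, 0.0000, 1.0000] o=[0.6825, 0.1957, 0.0000] → [-0.5236, 0.2000, 0.0000, 0.0000, 0.0000, 1.0000]
J3: z=[0.7880, 0.6157, 0.0000] o=[0.4301, 0.5188, 0.4600] → [-0.2284, 0.2923, -0.1205, 0.7880, 0.6157, 0.0000]
q̇ = J⁺·V = [-0.1630, -0.3940, -0.9980]

-0.1630 -0.3940 -0.9980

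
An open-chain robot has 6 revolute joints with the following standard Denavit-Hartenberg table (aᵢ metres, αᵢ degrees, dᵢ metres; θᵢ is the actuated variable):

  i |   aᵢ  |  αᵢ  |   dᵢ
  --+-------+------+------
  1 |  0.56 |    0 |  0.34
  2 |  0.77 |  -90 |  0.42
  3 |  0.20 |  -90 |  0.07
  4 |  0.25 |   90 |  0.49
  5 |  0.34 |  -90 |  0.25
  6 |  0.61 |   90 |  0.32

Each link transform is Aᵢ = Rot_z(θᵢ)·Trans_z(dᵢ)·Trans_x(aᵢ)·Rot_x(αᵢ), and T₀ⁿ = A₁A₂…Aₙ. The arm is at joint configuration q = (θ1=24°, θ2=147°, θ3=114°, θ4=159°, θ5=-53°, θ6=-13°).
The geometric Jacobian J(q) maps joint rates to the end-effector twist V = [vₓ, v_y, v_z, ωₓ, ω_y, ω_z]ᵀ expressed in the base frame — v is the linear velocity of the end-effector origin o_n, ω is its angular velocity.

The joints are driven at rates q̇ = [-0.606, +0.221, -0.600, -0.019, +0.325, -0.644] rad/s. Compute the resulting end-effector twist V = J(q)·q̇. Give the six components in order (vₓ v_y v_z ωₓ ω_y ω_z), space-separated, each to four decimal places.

1.1837 0.3758 0.3022 -0.0147 0.7304 -1.0954

o_n = [-0.4653, 1.0651, 1.3354]
J₁: ẑ×o_n = [-1.0651, -0.4653, 0.0000], ω = ẑ
J2: z=[0.0000, 0.0000, 1.0000] o=[0.5116, 0.2278, 0.3400] → [-0.8373, -0.9769, 0.0000, 0.0000, 0.0000, 1.0000]
J3: z=[-0.1564, -0.9877, 0.0000] o=[-0.2489, 0.3482, 0.7600] → [-0.5683, 0.0900, -0.3258, -0.1564, -0.9877, 0.0000]
J4: z=[0.9023, -0.1429, 0.4067] o=[-0.1795, 0.2664, 0.5773] → [-0.4332, -0.8003, 0.6799, 0.9023, -0.1429, 0.4067]
J5: z=[0.2900, 0.8993, -0.3274] o=[0.1828, 0.2997, 0.9898] → [0.5614, 0.1120, 0.8048, 0.2900, 0.8993, -0.3274]
J6: z=[0.2883, 0.2441, 0.9259] o=[-0.0549, 0.6479, 0.9720] → [-0.2976, -0.4847, 0.2204, 0.2883, 0.2441, 0.9259]
V = J·q̇ = [1.1837, 0.3758, 0.3022, -0.0147, 0.7304, -1.0954]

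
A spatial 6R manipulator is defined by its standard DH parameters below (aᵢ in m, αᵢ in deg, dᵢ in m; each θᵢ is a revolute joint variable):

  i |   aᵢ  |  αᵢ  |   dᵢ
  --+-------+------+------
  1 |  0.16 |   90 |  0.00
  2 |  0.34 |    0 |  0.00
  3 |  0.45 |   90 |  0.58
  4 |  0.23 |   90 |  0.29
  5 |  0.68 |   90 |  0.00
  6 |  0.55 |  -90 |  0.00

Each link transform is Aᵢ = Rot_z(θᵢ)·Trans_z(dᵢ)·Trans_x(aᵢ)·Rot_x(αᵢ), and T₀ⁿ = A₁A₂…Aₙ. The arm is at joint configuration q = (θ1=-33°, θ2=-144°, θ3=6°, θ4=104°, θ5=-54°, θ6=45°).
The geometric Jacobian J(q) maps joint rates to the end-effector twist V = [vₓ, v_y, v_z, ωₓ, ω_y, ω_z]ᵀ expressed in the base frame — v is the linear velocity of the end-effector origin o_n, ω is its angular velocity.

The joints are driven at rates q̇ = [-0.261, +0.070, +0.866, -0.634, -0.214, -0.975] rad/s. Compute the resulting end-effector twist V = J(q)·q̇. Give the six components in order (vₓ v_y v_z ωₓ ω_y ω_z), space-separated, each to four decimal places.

0.5748 -0.1199 -0.5591 -0.6159 -1.5669 -0.0396

o_n = [-0.9809, -1.1597, -1.0417]
J₁: ẑ×o_n = [1.1597, -0.9809, 0.0000], ω = ẑ
J2: z=[-0.5446, -0.8387, 0.0000] o=[0.1342, -0.0871, 0.0000] → [0.8736, -0.5673, -0.3510, -0.5446, -0.8387, 0.0000]
J3: z=[-0.5446, -0.8387, 0.0000] o=[-0.0965, 0.0627, -0.1998] → [0.7060, -0.4585, -0.0759, -0.5446, -0.8387, 0.0000]
J4: z=[-0.5612, 0.3644, 0.7431] o=[-0.6929, -0.2416, -0.5010] → [0.4852, -0.5175, 0.6202, -0.5612, 0.3644, 0.7431]
J5: z=[-0.7365, 0.1898, -0.6493] o=[-0.9425, -0.3456, -0.2482] → [-0.6792, -0.5594, 0.6069, -0.7365, 0.1898, -0.6493]
J6: z=[0.6354, 0.5234, -0.5678] o=[-0.7847, -0.9105, -0.5923] → [-0.3767, 0.3969, -0.0557, 0.6354, 0.5234, -0.5678]
V = J·q̇ = [0.5748, -0.1199, -0.5591, -0.6159, -1.5669, -0.0396]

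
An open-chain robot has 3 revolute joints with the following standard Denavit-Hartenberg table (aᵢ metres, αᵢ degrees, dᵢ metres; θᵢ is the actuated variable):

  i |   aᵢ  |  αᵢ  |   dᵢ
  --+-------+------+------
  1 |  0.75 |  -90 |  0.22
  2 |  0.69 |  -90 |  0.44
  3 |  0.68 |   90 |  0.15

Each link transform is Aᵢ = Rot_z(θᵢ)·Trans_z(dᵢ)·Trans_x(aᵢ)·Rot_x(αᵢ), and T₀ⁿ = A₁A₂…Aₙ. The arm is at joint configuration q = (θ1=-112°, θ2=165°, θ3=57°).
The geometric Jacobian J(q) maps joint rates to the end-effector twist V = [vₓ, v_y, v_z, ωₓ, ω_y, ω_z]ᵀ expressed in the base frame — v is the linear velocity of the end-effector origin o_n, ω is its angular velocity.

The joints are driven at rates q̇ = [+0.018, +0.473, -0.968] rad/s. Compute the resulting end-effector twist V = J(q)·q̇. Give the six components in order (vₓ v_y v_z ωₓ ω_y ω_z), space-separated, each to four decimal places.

0.5490 0.4169 0.3599 0.3447 -0.4095 -0.9170

o_n = [-0.0035, 0.3391, 0.0904]
J₁: ẑ×o_n = [-0.3391, -0.0035, 0.0000], ω = ẑ
J2: z=[0.9272, -0.3746, 0.0000] o=[-0.2810, -0.6954, 0.2200] → [0.0485, 0.1201, 1.0630, 0.9272, -0.3746, 0.0000]
J3: z=[0.0970, 0.2400, 0.9659] o=[0.3767, -0.2423, 0.0414] → [-0.5497, -0.3720, 0.1476, 0.0970, 0.2400, 0.9659]
V = J·q̇ = [0.5490, 0.4169, 0.3599, 0.3447, -0.4095, -0.9170]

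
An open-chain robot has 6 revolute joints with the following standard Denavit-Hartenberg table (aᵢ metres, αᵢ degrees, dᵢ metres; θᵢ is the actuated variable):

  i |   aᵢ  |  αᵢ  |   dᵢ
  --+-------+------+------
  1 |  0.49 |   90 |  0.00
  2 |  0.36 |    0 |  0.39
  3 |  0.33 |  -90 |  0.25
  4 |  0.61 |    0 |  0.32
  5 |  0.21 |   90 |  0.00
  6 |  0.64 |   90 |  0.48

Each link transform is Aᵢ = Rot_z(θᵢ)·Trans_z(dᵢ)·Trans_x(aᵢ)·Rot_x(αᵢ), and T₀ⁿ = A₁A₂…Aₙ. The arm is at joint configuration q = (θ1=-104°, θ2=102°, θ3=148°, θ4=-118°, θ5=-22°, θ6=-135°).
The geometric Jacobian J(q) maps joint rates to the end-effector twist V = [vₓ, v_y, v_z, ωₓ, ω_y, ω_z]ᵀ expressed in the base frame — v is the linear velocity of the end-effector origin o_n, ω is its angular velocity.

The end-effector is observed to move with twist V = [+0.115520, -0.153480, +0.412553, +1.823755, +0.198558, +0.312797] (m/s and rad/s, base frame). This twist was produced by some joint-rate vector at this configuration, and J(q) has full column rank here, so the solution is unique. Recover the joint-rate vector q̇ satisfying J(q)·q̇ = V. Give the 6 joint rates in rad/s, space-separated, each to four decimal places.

-0.1970 -0.5470 -0.8620 -0.8240 0.0540 0.4080

o_n = [-0.7124, -0.1498, 0.4718]
J₁: ẑ×o_n = [0.1498, -0.7124, 0.0000], ω = ẑ
J2: z=[-0.9703, 0.2419, 0.0000] o=[-0.1185, -0.4754, 0.0000] → [0.1141, 0.4578, -0.1723, -0.9703, 0.2419, 0.0000]
J3: z=[-0.9703, 0.2419, 0.0000] o=[-0.4788, -0.3085, 0.3521] → [0.0290, 0.1161, -0.0975, -0.9703, 0.2419, 0.0000]
J4: z=[-0.2273, -0.9118, -0.3420] o=[-0.6941, -0.1385, 0.0420] → [-0.3957, 0.1039, -0.0141, -0.2273, -0.9118, -0.3420]
J5: z=[-0.2273, -0.9118, -0.3420] o=[-1.3132, -0.3950, 0.2017] → [-0.1624, -0.1441, 0.4920, -0.2273, -0.9118, -0.3420]
J6: z=[0.6901, -0.3986, 0.6040] o=[-1.4574, -0.4157, 0.3529] → [-0.2081, 0.3680, 0.4805, 0.6901, -0.3986, 0.6040]
q̇ = J⁺·V = [-0.1970, -0.5470, -0.8620, -0.8240, 0.0540, 0.4080]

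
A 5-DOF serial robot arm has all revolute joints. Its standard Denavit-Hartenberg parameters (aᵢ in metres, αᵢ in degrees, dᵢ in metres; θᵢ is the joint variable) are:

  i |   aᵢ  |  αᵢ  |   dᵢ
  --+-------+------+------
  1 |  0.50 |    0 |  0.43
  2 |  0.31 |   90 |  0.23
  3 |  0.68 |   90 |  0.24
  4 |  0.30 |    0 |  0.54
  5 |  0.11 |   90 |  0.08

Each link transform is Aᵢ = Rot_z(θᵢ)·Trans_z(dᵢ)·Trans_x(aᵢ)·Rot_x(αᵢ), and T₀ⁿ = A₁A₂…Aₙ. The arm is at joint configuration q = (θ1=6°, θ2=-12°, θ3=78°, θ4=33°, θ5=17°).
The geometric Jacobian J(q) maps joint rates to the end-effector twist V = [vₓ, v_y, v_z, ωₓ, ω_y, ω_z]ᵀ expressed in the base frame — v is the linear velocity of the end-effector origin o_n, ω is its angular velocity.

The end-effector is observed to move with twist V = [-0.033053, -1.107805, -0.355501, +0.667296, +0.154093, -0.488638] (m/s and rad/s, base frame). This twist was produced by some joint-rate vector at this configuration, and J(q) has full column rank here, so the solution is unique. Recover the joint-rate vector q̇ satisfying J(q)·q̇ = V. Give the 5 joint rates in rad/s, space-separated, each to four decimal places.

-0.9730 0.6220 -0.2230 0.7460 -0.0840

o_n = [1.5650, -0.5503, 1.5115]
J₁: ẑ×o_n = [0.5503, 1.5650, -0.0000], ω = ẑ
J2: z=[0.0000, 0.0000, 1.0000] o=[0.4973, 0.0523, 0.4300] → [0.6026, 1.0677, -0.0000, 0.0000, 0.0000, 1.0000]
J3: z=[-0.1045, -0.9945, 0.0000] o=[0.8056, 0.0199, 0.6600] → [-0.8468, 0.0890, 0.8148, -0.1045, -0.9945, 0.0000]
J4: z=[0.9728, -0.1022, -0.2079] o=[0.9211, -0.2336, 1.3251] → [-0.0849, -0.3152, -0.2422, 0.9728, -0.1022, -0.2079]
J5: z=[0.9728, -0.1022, -0.2079] o=[1.4813, -0.4568, 1.4590] → [-0.0248, -0.0685, -0.0824, 0.9728, -0.1022, -0.2079]
q̇ = J⁺·V = [-0.9730, 0.6220, -0.2230, 0.7460, -0.0840]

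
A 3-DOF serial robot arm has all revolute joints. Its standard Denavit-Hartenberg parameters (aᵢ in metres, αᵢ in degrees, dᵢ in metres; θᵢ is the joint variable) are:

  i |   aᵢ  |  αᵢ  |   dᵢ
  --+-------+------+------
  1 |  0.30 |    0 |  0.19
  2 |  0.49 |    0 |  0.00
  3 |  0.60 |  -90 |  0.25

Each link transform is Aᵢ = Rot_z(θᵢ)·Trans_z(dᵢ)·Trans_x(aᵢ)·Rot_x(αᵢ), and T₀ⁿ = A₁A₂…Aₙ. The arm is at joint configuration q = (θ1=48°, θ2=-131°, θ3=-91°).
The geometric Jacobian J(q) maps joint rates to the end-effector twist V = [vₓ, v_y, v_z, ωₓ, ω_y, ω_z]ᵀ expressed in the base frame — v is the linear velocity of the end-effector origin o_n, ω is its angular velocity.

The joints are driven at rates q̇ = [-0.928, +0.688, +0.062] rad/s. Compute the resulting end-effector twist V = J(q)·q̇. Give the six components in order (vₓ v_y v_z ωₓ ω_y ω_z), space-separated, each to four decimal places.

0.0790 -0.0944 0.0000 0.0000 0.0000 -0.1780

o_n = [-0.3363, -0.3261, 0.4400]
J₁: ẑ×o_n = [0.3261, -0.3363, 0.0000], ω = ẑ
J2: z=[0.0000, 0.0000, 1.0000] o=[0.2007, 0.2229, 0.1900] → [0.5491, -0.5370, 0.0000, 0.0000, 0.0000, 1.0000]
J3: z=[0.0000, 0.0000, 1.0000] o=[0.2605, -0.2634, 0.1900] → [0.0627, -0.5967, 0.0000, 0.0000, 0.0000, 1.0000]
V = J·q̇ = [0.0790, -0.0944, 0.0000, 0.0000, 0.0000, -0.1780]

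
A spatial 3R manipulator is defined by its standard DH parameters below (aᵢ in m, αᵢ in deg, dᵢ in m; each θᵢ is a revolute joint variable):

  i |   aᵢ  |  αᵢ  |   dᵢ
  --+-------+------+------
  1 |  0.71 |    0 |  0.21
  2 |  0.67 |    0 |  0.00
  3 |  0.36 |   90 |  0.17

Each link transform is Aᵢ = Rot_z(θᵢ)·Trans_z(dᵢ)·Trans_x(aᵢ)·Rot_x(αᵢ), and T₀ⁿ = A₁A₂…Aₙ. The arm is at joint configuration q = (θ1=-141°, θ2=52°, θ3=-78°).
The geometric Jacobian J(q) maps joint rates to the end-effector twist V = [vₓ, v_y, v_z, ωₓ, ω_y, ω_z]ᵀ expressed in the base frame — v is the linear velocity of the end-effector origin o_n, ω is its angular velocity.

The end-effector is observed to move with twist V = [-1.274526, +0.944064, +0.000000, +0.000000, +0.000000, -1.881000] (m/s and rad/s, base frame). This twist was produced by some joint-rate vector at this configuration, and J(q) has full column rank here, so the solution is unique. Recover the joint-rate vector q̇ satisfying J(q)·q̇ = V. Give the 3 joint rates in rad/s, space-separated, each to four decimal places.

o_n = [-0.8909, -1.1977, 0.3800]
J₁: ẑ×o_n = [1.1977, -0.8909, 0.0000], ω = ẑ
J2: z=[0.0000, 0.0000, 1.0000] o=[-0.5518, -0.4468, 0.2100] → [0.7509, -0.3391, 0.0000, 0.0000, 0.0000, 1.0000]
J3: z=[0.0000, 0.0000, 1.0000] o=[-0.5401, -1.1167, 0.2100] → [0.0810, -0.3508, 0.0000, 0.0000, 0.0000, 1.0000]
q̇ = J⁺·V = [-0.5430, -0.7700, -0.5680]

-0.5430 -0.7700 -0.5680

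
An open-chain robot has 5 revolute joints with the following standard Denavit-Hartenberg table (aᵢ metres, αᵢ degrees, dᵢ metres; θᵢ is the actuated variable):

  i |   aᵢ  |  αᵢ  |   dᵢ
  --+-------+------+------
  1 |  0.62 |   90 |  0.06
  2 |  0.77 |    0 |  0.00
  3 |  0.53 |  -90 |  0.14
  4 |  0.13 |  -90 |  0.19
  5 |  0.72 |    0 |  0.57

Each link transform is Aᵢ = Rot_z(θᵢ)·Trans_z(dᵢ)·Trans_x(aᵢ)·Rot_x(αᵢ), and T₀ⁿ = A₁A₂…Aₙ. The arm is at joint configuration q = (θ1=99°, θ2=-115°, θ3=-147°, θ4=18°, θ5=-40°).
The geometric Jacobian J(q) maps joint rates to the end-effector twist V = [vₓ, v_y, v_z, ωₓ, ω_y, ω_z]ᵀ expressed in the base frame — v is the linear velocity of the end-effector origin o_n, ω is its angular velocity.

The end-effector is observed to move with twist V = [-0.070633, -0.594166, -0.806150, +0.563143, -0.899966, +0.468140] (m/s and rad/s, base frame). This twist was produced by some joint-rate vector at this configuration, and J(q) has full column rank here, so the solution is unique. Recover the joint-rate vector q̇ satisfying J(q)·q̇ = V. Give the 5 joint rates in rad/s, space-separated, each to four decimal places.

o_n = [-0.5283, -0.5811, 0.2636]
J₁: ẑ×o_n = [0.5811, -0.5283, 0.0000], ω = ẑ
J2: z=[0.9877, 0.1564, 0.0000] o=[-0.0970, 0.6124, 0.0600] → [0.0318, -0.2011, -1.1113, 0.9877, 0.1564, 0.0000]
J3: z=[0.9877, 0.1564, 0.0000] o=[-0.0461, 0.2910, -0.6379] → [0.1410, -0.8904, -0.7859, 0.9877, 0.1564, 0.0000]
J4: z=[0.1549, -0.9781, -0.1392] o=[0.1037, 0.2400, -0.1130] → [-0.4826, 0.0296, -0.7454, 0.1549, -0.9781, -0.1392]
J5: z=[-0.9461, -0.1063, -0.3060] o=[0.0962, 0.0309, -0.0170] → [-0.2171, 0.4566, 0.5126, -0.9461, -0.1063, -0.3060]
q̇ = J⁺·V = [0.4360, -0.3400, 0.2390, 0.9630, -0.5430]

0.4360 -0.3400 0.2390 0.9630 -0.5430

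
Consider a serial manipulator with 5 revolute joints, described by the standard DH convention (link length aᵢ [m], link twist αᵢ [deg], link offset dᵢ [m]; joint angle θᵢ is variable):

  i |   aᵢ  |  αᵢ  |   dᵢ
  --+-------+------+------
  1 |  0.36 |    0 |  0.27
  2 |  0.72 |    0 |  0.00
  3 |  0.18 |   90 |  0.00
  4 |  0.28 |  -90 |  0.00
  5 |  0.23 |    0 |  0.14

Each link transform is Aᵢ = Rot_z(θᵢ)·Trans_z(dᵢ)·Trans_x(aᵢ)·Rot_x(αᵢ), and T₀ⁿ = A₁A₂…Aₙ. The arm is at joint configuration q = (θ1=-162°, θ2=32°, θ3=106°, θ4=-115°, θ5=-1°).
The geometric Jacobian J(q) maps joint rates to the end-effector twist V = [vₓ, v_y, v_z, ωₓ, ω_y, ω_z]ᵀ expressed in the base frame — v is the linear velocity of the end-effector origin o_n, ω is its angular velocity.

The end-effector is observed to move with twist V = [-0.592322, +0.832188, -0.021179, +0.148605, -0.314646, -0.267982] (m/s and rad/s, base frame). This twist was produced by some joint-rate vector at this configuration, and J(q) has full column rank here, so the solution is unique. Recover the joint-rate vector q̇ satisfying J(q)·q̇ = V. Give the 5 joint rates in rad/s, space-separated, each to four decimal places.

o_n = [-0.7234, -0.7036, -0.2514]
J₁: ẑ×o_n = [0.7036, -0.7234, 0.0000], ω = ẑ
J2: z=[0.0000, 0.0000, 1.0000] o=[-0.3424, -0.1112, 0.2700] → [0.5924, -0.3810, 0.0000, 0.0000, 0.0000, 1.0000]
J3: z=[0.0000, 0.0000, 1.0000] o=[-0.8052, -0.6628, 0.2700] → [0.0408, 0.0818, -0.0000, 0.0000, 0.0000, 1.0000]
J4: z=[-0.4067, -0.9135, 0.0000] o=[-0.6407, -0.7360, 0.2700] → [0.4763, -0.2121, -0.0886, -0.4067, -0.9135, 0.0000]
J5: z=[0.8280, -0.3686, -0.4226] o=[-0.7489, -0.6879, 0.0162] → [0.0920, 0.2108, -0.0036, 0.8280, -0.3686, -0.4226]
q̇ = J⁺·V = [-0.9060, -0.2190, 0.9800, 0.2270, 0.2910]

-0.9060 -0.2190 0.9800 0.2270 0.2910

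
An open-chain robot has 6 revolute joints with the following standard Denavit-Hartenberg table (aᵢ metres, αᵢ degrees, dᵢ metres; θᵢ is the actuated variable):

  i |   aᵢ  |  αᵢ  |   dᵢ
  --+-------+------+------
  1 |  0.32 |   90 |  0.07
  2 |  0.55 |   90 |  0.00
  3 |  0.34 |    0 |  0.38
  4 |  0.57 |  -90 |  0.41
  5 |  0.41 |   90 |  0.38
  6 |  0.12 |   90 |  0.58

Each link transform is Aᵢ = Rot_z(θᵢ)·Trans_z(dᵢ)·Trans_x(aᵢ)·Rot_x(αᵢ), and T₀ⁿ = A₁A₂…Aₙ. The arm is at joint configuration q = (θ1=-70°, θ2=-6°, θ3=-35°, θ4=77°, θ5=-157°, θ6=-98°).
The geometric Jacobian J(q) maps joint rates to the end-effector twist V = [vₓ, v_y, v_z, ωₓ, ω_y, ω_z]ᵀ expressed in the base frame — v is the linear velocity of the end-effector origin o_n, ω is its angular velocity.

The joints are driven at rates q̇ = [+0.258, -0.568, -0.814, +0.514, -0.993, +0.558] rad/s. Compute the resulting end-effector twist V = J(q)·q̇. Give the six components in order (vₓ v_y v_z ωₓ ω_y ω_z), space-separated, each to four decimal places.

0.1621 0.1421 0.2041 1.5643 -0.0529 1.0147

o_n = [0.3251, -0.8539, -0.4044]
J₁: ẑ×o_n = [0.8539, 0.3251, -0.0000], ω = ẑ
J2: z=[-0.9397, -0.3420, 0.0000] o=[0.1094, -0.3007, 0.0700] → [0.1623, -0.4458, 0.5936, -0.9397, -0.3420, 0.0000]
J3: z=[-0.0358, 0.0982, -0.9945] o=[0.2965, -0.8147, 0.0125] → [-0.0799, -0.0433, -0.0014, -0.0358, 0.0982, -0.9945]
J4: z=[-0.0358, 0.0982, -0.9945] o=[0.5609, -0.9710, -0.3945] → [0.1155, 0.2342, 0.0190, -0.0358, 0.0982, -0.9945]
J5: z=[-0.9259, 0.3712, 0.0699] o=[0.3320, -1.4570, -0.8466] → [0.1219, 0.4089, -0.5559, -0.9259, 0.3712, 0.0699]
J6: z=[0.1798, 0.2704, 0.9458] o=[0.1163, -0.9517, -0.9500] → [0.0549, 0.0994, -0.0388, 0.1798, 0.2704, 0.9458]
V = J·q̇ = [0.1621, 0.1421, 0.2041, 1.5643, -0.0529, 1.0147]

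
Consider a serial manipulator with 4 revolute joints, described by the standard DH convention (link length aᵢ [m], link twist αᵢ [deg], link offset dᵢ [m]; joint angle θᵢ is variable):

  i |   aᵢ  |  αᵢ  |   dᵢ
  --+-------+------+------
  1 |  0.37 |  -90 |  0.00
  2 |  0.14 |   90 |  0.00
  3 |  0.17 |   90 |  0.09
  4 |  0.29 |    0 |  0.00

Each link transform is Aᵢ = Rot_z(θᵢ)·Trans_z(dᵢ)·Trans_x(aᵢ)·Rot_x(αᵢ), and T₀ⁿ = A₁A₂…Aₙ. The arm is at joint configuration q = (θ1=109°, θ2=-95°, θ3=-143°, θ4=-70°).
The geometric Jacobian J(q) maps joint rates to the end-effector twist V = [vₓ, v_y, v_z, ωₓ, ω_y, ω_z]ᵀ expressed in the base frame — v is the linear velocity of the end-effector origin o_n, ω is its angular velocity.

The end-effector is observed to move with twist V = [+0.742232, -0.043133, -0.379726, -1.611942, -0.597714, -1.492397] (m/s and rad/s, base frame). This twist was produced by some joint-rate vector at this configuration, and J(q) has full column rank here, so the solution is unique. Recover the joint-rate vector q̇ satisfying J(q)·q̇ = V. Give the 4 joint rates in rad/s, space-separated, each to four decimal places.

o_n = [-0.0286, 0.5807, -0.0588]
J₁: ẑ×o_n = [-0.5807, -0.0286, 0.0000], ω = ẑ
J2: z=[-0.9455, -0.3256, 0.0000] o=[-0.1205, 0.3498, 0.0000] → [0.0191, -0.0556, -0.1884, -0.9455, -0.3256, 0.0000]
J3: z=[0.3243, -0.9419, -0.0872] o=[-0.1165, 0.3383, 0.1395] → [0.2079, 0.0566, 0.1614, 0.3243, -0.9419, -0.0872]
J4: z=[-0.7722, -0.2104, -0.5995] o=[0.0056, 0.2980, -0.0036] → [0.1811, -0.0221, -0.2255, -0.7722, -0.2104, -0.5995]
q̇ = J⁺·V = [-0.9210, 0.9680, 0.0900, 0.9400]

-0.9210 0.9680 0.0900 0.9400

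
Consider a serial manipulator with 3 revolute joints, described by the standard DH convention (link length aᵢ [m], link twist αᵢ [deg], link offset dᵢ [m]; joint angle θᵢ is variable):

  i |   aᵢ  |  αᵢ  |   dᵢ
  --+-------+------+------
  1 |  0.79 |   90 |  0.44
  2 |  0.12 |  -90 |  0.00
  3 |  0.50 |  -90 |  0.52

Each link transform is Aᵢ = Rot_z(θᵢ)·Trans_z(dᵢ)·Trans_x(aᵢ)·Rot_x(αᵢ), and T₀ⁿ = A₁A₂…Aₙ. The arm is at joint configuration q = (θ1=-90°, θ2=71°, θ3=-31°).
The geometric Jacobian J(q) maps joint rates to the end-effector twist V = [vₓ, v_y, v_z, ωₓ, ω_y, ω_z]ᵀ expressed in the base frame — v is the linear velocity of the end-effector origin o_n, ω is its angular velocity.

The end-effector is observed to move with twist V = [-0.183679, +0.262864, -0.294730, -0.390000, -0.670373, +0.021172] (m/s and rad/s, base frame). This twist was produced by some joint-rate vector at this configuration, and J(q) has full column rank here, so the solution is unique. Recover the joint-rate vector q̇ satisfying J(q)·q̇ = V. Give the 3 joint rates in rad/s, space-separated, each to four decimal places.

0.2520 0.3900 -0.7090

o_n = [-0.2575, -0.4769, 1.1280]
J₁: ẑ×o_n = [0.4769, -0.2575, 0.0000], ω = ẑ
J2: z=[-1.0000, -0.0000, 0.0000] o=[0.0000, -0.7900, 0.4400] → [-0.0000, 0.6880, -0.3131, -1.0000, -0.0000, 0.0000]
J3: z=[-0.0000, 0.9455, 0.3256] o=[0.0000, -0.8291, 0.5535] → [0.4286, -0.0838, 0.2435, -0.0000, 0.9455, 0.3256]
q̇ = J⁺·V = [0.2520, 0.3900, -0.7090]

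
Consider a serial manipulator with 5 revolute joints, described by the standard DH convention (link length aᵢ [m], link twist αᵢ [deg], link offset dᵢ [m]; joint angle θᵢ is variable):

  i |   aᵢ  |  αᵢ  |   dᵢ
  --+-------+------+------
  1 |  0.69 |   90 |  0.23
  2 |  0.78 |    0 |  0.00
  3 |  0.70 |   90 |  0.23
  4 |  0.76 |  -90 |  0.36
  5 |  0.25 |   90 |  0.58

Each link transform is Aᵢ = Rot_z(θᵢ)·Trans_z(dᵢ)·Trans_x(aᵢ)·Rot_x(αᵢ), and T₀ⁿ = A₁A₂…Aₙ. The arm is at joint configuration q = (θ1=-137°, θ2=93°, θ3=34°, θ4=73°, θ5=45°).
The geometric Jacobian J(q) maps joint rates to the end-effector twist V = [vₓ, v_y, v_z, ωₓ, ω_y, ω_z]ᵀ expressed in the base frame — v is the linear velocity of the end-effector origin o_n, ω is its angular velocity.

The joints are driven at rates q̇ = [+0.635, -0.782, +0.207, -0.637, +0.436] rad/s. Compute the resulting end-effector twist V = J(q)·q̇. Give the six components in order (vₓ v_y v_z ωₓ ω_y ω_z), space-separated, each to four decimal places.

o_n = [-1.2808, 0.5769, 1.4540]
J₁: ẑ×o_n = [-0.5769, -1.2808, 0.0000], ω = ẑ
J2: z=[-0.6820, 0.7314, 0.0000] o=[-0.5046, -0.4706, 0.2300] → [0.8952, 0.8348, -0.1468, -0.6820, 0.7314, 0.0000]
J3: z=[-0.6820, 0.7314, 0.0000] o=[-0.4748, -0.4427, 1.0089] → [0.3255, 0.3035, -0.1060, -0.6820, 0.7314, 0.0000]
J4: z=[-0.5841, -0.5447, 0.6018] o=[-0.3235, 0.0128, 1.5680] → [-0.2774, -0.6426, -0.8509, -0.5841, -0.5447, 0.6018]
J5: z=[-0.6203, -0.1787, -0.7637] o=[-0.9317, 0.4394, 1.9621] → [0.1958, -0.0486, -0.1477, -0.6203, -0.1787, -0.7637]
V = J·q̇ = [-0.7369, -1.0151, 0.5705, 0.4938, -0.1515, -0.0813]

-0.7369 -1.0151 0.5705 0.4938 -0.1515 -0.0813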